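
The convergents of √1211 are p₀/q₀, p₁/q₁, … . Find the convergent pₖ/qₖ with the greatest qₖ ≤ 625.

√1211 = [34; 1, 3, 1, 68, …] (period length 4).
Convergents:
  p_0/q_0 = 34/1
  p_1/q_1 = 35/1
  p_2/q_2 = 139/4
  p_3/q_3 = 174/5
  p_4/q_4 = 11971/344
  p_5/q_5 = 12145/349
  p_6/q_6 = 48406/1391
q_5 = 349 ≤ 625 < 1391 = q_6, so the answer is 12145/349.

12145/349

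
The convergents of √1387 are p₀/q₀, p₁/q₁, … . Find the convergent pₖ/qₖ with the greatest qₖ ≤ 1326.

√1387 = [37; 4, 8, 37, 8, 4, 74, …] (period length 6).
Convergents:
  p_0/q_0 = 37/1
  p_1/q_1 = 149/4
  p_2/q_2 = 1229/33
  p_3/q_3 = 45622/1225
  p_4/q_4 = 366205/9833
q_3 = 1225 ≤ 1326 < 9833 = q_4, so the answer is 45622/1225.

45622/1225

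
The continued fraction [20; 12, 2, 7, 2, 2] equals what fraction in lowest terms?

Using pₖ = aₖpₖ₋₁ + pₖ₋₂ and qₖ = aₖqₖ₋₁ + qₖ₋₂:
  k=0: a=20, p=20, q=1
  k=1: a=12, p=241, q=12
  k=2: a=2, p=502, q=25
  k=3: a=7, p=3755, q=187
  k=4: a=2, p=8012, q=399
  k=5: a=2, p=19779, q=985

19779/985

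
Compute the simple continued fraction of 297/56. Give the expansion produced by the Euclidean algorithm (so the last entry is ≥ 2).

[5; 3, 3, 2, 2]

297 = 5*56 + 17
56 = 3*17 + 5
17 = 3*5 + 2
5 = 2*2 + 1
2 = 2*1 + 0  (stop)
So 297/56 = [5; 3, 3, 2, 2].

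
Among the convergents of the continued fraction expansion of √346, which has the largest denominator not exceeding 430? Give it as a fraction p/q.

6901/371

√346 = [18; 1, 1, 1, 1, 36, …] (period length 5).
Convergents:
  p_0/q_0 = 18/1
  p_1/q_1 = 19/1
  p_2/q_2 = 37/2
  p_3/q_3 = 56/3
  p_4/q_4 = 93/5
  p_5/q_5 = 3404/183
  p_6/q_6 = 3497/188
  p_7/q_7 = 6901/371
  p_8/q_8 = 10398/559
q_7 = 371 ≤ 430 < 559 = q_8, so the answer is 6901/371.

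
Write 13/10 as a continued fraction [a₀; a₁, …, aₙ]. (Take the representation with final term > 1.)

[1; 3, 3]

13 = 1*10 + 3
10 = 3*3 + 1
3 = 3*1 + 0  (stop)
So 13/10 = [1; 3, 3].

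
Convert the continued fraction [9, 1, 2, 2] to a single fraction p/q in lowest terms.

68/7

Using pₖ = aₖpₖ₋₁ + pₖ₋₂ and qₖ = aₖqₖ₋₁ + qₖ₋₂:
  k=0: a=9, p=9, q=1
  k=1: a=1, p=10, q=1
  k=2: a=2, p=29, q=3
  k=3: a=2, p=68, q=7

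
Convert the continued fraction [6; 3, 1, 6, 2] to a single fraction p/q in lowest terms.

Using pₖ = aₖpₖ₋₁ + pₖ₋₂ and qₖ = aₖqₖ₋₁ + qₖ₋₂:
  k=0: a=6, p=6, q=1
  k=1: a=3, p=19, q=3
  k=2: a=1, p=25, q=4
  k=3: a=6, p=169, q=27
  k=4: a=2, p=363, q=58

363/58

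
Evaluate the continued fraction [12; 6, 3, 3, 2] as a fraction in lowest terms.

Fold from the inside: start with 2/1.
  3 + 1/2 = 7/2
  3 + 2/7 = 23/7
  6 + 7/23 = 145/23
  12 + 23/145 = 1763/145

1763/145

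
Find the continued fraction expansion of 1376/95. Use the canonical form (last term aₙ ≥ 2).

1376 = 14×95 + 46
95 = 2×46 + 3
46 = 15×3 + 1
3 = 3×1 + 0  (stop)
So 1376/95 = [14; 2, 15, 3].

[14; 2, 15, 3]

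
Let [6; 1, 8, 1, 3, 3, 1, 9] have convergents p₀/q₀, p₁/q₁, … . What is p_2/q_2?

Using pₖ = aₖpₖ₋₁ + pₖ₋₂, qₖ = aₖqₖ₋₁ + qₖ₋₂ (with p₋₁=1, p₋₂=0, q₋₁=0, q₋₂=1):
  k=0: a=6, p=6, q=1
  k=1: a=1, p=7, q=1
  k=2: a=8, p=62, q=9

62/9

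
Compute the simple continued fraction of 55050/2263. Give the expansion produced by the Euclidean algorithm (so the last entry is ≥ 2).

55050 = 24×2263 + 738
2263 = 3×738 + 49
738 = 15×49 + 3
49 = 16×3 + 1
3 = 3×1 + 0  (stop)
So 55050/2263 = [24; 3, 15, 16, 3].

[24; 3, 15, 16, 3]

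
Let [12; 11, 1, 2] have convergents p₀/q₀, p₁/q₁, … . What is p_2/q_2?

145/12

Using pₖ = aₖpₖ₋₁ + pₖ₋₂, qₖ = aₖqₖ₋₁ + qₖ₋₂ (with p₋₁=1, p₋₂=0, q₋₁=0, q₋₂=1):
  k=0: a=12, p=12, q=1
  k=1: a=11, p=133, q=11
  k=2: a=1, p=145, q=12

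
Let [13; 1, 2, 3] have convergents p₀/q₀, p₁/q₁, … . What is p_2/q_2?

Using pₖ = aₖpₖ₋₁ + pₖ₋₂, qₖ = aₖqₖ₋₁ + qₖ₋₂ (with p₋₁=1, p₋₂=0, q₋₁=0, q₋₂=1):
  k=0: a=13, p=13, q=1
  k=1: a=1, p=14, q=1
  k=2: a=2, p=41, q=3

41/3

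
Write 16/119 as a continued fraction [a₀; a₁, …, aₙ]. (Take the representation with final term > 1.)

[0; 7, 2, 3, 2]

16 = 0·119 + 16
119 = 7·16 + 7
16 = 2·7 + 2
7 = 3·2 + 1
2 = 2·1 + 0  (stop)
So 16/119 = [0; 7, 2, 3, 2].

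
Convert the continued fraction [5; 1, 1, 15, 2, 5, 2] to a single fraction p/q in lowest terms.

Using pₖ = aₖpₖ₋₁ + pₖ₋₂ and qₖ = aₖqₖ₋₁ + qₖ₋₂:
  k=0: a=5, p=5, q=1
  k=1: a=1, p=6, q=1
  k=2: a=1, p=11, q=2
  k=3: a=15, p=171, q=31
  k=4: a=2, p=353, q=64
  k=5: a=5, p=1936, q=351
  k=6: a=2, p=4225, q=766

4225/766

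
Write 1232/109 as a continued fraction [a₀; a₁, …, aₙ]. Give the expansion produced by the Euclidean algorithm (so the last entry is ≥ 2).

[11; 3, 3, 3, 3]

1232 = 11*109 + 33
109 = 3*33 + 10
33 = 3*10 + 3
10 = 3*3 + 1
3 = 3*1 + 0  (stop)
So 1232/109 = [11; 3, 3, 3, 3].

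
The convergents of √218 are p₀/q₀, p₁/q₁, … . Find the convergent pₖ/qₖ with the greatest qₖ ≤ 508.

√218 = [14; 1, 3, 3, 1, 28, …] (period length 5).
Convergents:
  p_0/q_0 = 14/1
  p_1/q_1 = 15/1
  p_2/q_2 = 59/4
  p_3/q_3 = 192/13
  p_4/q_4 = 251/17
  p_5/q_5 = 7220/489
  p_6/q_6 = 7471/506
  p_7/q_7 = 29633/2007
q_6 = 506 ≤ 508 < 2007 = q_7, so the answer is 7471/506.

7471/506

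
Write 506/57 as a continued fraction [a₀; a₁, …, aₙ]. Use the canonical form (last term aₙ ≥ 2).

506 = 8·57 + 50
57 = 1·50 + 7
50 = 7·7 + 1
7 = 7·1 + 0  (stop)
So 506/57 = [8; 1, 7, 7].

[8; 1, 7, 7]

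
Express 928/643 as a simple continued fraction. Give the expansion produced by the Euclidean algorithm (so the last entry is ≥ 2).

928 = 1*643 + 285
643 = 2*285 + 73
285 = 3*73 + 66
73 = 1*66 + 7
66 = 9*7 + 3
7 = 2*3 + 1
3 = 3*1 + 0  (stop)
So 928/643 = [1; 2, 3, 1, 9, 2, 3].

[1; 2, 3, 1, 9, 2, 3]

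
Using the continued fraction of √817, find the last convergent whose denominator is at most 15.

343/12

√817 = [28; 1, 1, 2, 1, 1, 56, …] (period length 6).
Convergents:
  p_0/q_0 = 28/1
  p_1/q_1 = 29/1
  p_2/q_2 = 57/2
  p_3/q_3 = 143/5
  p_4/q_4 = 200/7
  p_5/q_5 = 343/12
  p_6/q_6 = 19408/679
q_5 = 12 ≤ 15 < 679 = q_6, so the answer is 343/12.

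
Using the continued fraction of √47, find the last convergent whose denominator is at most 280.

665/97

√47 = [6; 1, 5, 1, 12, …] (period length 4).
Convergents:
  p_0/q_0 = 6/1
  p_1/q_1 = 7/1
  p_2/q_2 = 41/6
  p_3/q_3 = 48/7
  p_4/q_4 = 617/90
  p_5/q_5 = 665/97
  p_6/q_6 = 3942/575
q_5 = 97 ≤ 280 < 575 = q_6, so the answer is 665/97.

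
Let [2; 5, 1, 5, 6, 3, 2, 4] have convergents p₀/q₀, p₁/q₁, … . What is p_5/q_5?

Using pₖ = aₖpₖ₋₁ + pₖ₋₂, qₖ = aₖqₖ₋₁ + qₖ₋₂ (with p₋₁=1, p₋₂=0, q₋₁=0, q₋₂=1):
  k=0: a=2, p=2, q=1
  k=1: a=5, p=11, q=5
  k=2: a=1, p=13, q=6
  k=3: a=5, p=76, q=35
  k=4: a=6, p=469, q=216
  k=5: a=3, p=1483, q=683

1483/683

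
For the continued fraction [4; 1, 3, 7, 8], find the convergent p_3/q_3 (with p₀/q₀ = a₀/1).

138/29

Using pₖ = aₖpₖ₋₁ + pₖ₋₂, qₖ = aₖqₖ₋₁ + qₖ₋₂ (with p₋₁=1, p₋₂=0, q₋₁=0, q₋₂=1):
  k=0: a=4, p=4, q=1
  k=1: a=1, p=5, q=1
  k=2: a=3, p=19, q=4
  k=3: a=7, p=138, q=29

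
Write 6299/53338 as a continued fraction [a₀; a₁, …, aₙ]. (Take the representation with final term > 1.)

[0; 8, 2, 7, 4, 5, 9, 2]

6299 = 0×53338 + 6299
53338 = 8×6299 + 2946
6299 = 2×2946 + 407
2946 = 7×407 + 97
407 = 4×97 + 19
97 = 5×19 + 2
19 = 9×2 + 1
2 = 2×1 + 0  (stop)
So 6299/53338 = [0; 8, 2, 7, 4, 5, 9, 2].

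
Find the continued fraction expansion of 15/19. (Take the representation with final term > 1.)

[0; 1, 3, 1, 3]

15 = 0·19 + 15
19 = 1·15 + 4
15 = 3·4 + 3
4 = 1·3 + 1
3 = 3·1 + 0  (stop)
So 15/19 = [0; 1, 3, 1, 3].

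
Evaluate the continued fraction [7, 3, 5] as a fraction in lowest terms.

117/16

Using pₖ = aₖpₖ₋₁ + pₖ₋₂ and qₖ = aₖqₖ₋₁ + qₖ₋₂:
  k=0: a=7, p=7, q=1
  k=1: a=3, p=22, q=3
  k=2: a=5, p=117, q=16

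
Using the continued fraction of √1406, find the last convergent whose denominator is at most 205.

√1406 = [37; 2, 74, …] (period length 2).
Convergents:
  p_0/q_0 = 37/1
  p_1/q_1 = 75/2
  p_2/q_2 = 5587/149
  p_3/q_3 = 11249/300
q_2 = 149 ≤ 205 < 300 = q_3, so the answer is 5587/149.

5587/149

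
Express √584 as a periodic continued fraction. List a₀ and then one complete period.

[24; 6, 48]

a₀ = ⌊√584⌋ = 24.
With m₀=0, d₀=1 and mₖ₊₁ = dₖaₖ − mₖ, dₖ₊₁ = (n − mₖ₊₁²)/dₖ, aₖ₊₁ = ⌊(a₀+mₖ₊₁)/dₖ₊₁⌋:
  k=1: m=24, d=8, a=6
  k=2: m=24, d=1, a=48
d=1 and a=2a₀=48 at k=2, so the next step gives (m, d) = (24, 8) again — its k=1 value — and the period has length 2.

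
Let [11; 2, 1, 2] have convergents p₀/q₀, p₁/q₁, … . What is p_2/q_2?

Using pₖ = aₖpₖ₋₁ + pₖ₋₂, qₖ = aₖqₖ₋₁ + qₖ₋₂ (with p₋₁=1, p₋₂=0, q₋₁=0, q₋₂=1):
  k=0: a=11, p=11, q=1
  k=1: a=2, p=23, q=2
  k=2: a=1, p=34, q=3

34/3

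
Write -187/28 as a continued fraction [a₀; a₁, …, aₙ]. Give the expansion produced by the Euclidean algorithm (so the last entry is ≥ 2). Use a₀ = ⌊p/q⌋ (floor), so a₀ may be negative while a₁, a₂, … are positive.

[-7; 3, 9]

-187 = -7×28 + 9
28 = 3×9 + 1
9 = 9×1 + 0  (stop)
So -187/28 = [-7; 3, 9].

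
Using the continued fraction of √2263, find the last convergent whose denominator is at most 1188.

47571/1000

√2263 = [47; 1, 1, 3, 47, 3, 1, 1, 94, …] (period length 8).
Convergents:
  p_0/q_0 = 47/1
  p_1/q_1 = 48/1
  p_2/q_2 = 95/2
  p_3/q_3 = 333/7
  p_4/q_4 = 15746/331
  p_5/q_5 = 47571/1000
  p_6/q_6 = 63317/1331
q_5 = 1000 ≤ 1188 < 1331 = q_6, so the answer is 47571/1000.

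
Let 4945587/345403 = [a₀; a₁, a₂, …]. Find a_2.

7

4945587 = 14·345403 + 109945   →  a_0 = 14
345403 = 3·109945 + 15568   →  a_1 = 3
109945 = 7·15568 + 969   →  a_2 = 7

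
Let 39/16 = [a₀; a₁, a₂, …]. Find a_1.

39 = 2·16 + 7   →  a_0 = 2
16 = 2·7 + 2   →  a_1 = 2

2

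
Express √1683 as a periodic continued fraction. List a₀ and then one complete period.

a₀ = ⌊√1683⌋ = 41.
With m₀=0, d₀=1 and mₖ₊₁ = dₖaₖ − mₖ, dₖ₊₁ = (n − mₖ₊₁²)/dₖ, aₖ₊₁ = ⌊(a₀+mₖ₊₁)/dₖ₊₁⌋:
  k=1: m=41, d=2, a=41
  k=2: m=41, d=1, a=82
d=1 and a=2a₀=82 at k=2, so the next step gives (m, d) = (41, 2) again — its k=1 value — and the period has length 2.

[41; 41, 82]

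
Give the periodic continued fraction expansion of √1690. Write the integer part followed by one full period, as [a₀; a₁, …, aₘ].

a₀ = ⌊√1690⌋ = 41.
With m₀=0, d₀=1 and mₖ₊₁ = dₖaₖ − mₖ, dₖ₊₁ = (n − mₖ₊₁²)/dₖ, aₖ₊₁ = ⌊(a₀+mₖ₊₁)/dₖ₊₁⌋:
  k=1: m=41, d=9, a=9
  k=2: m=40, d=10, a=8
  k=3: m=40, d=9, a=9
  k=4: m=41, d=1, a=82
d=1 and a=2a₀=82 at k=4, so the next step gives (m, d) = (41, 9) again — its k=1 value — and the period has length 4.

[41; 9, 8, 9, 82]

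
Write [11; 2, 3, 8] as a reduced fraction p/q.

Using pₖ = aₖpₖ₋₁ + pₖ₋₂ and qₖ = aₖqₖ₋₁ + qₖ₋₂:
  k=0: a=11, p=11, q=1
  k=1: a=2, p=23, q=2
  k=2: a=3, p=80, q=7
  k=3: a=8, p=663, q=58

663/58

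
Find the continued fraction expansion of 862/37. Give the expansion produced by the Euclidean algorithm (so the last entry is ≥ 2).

862 = 23×37 + 11
37 = 3×11 + 4
11 = 2×4 + 3
4 = 1×3 + 1
3 = 3×1 + 0  (stop)
So 862/37 = [23; 3, 2, 1, 3].

[23; 3, 2, 1, 3]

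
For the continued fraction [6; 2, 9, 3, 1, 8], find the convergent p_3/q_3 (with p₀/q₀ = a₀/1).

382/59

Using pₖ = aₖpₖ₋₁ + pₖ₋₂, qₖ = aₖqₖ₋₁ + qₖ₋₂ (with p₋₁=1, p₋₂=0, q₋₁=0, q₋₂=1):
  k=0: a=6, p=6, q=1
  k=1: a=2, p=13, q=2
  k=2: a=9, p=123, q=19
  k=3: a=3, p=382, q=59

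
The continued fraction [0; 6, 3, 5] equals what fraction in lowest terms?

Using pₖ = aₖpₖ₋₁ + pₖ₋₂ and qₖ = aₖqₖ₋₁ + qₖ₋₂:
  k=0: a=0, p=0, q=1
  k=1: a=6, p=1, q=6
  k=2: a=3, p=3, q=19
  k=3: a=5, p=16, q=101

16/101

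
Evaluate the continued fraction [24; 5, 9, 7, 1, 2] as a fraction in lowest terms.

25962/1073

Fold from the inside: start with 2/1.
  1 + 1/2 = 3/2
  7 + 2/3 = 23/3
  9 + 3/23 = 210/23
  5 + 23/210 = 1073/210
  24 + 210/1073 = 25962/1073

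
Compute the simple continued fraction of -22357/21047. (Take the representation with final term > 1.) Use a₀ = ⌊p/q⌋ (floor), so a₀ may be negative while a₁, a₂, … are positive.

[-2; 1, 15, 15, 17, 2, 2]

-22357 = -2×21047 + 19737
21047 = 1×19737 + 1310
19737 = 15×1310 + 87
1310 = 15×87 + 5
87 = 17×5 + 2
5 = 2×2 + 1
2 = 2×1 + 0  (stop)
So -22357/21047 = [-2; 1, 15, 15, 17, 2, 2].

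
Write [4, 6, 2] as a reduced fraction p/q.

Using pₖ = aₖpₖ₋₁ + pₖ₋₂ and qₖ = aₖqₖ₋₁ + qₖ₋₂:
  k=0: a=4, p=4, q=1
  k=1: a=6, p=25, q=6
  k=2: a=2, p=54, q=13

54/13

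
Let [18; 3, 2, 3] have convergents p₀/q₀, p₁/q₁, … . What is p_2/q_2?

Using pₖ = aₖpₖ₋₁ + pₖ₋₂, qₖ = aₖqₖ₋₁ + qₖ₋₂ (with p₋₁=1, p₋₂=0, q₋₁=0, q₋₂=1):
  k=0: a=18, p=18, q=1
  k=1: a=3, p=55, q=3
  k=2: a=2, p=128, q=7

128/7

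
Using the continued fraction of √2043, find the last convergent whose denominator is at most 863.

√2043 = [45; 5, 90, …] (period length 2).
Convergents:
  p_0/q_0 = 45/1
  p_1/q_1 = 226/5
  p_2/q_2 = 20385/451
  p_3/q_3 = 102151/2260
q_2 = 451 ≤ 863 < 2260 = q_3, so the answer is 20385/451.

20385/451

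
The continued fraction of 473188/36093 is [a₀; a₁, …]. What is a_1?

9

473188 = 13·36093 + 3979   →  a_0 = 13
36093 = 9·3979 + 282   →  a_1 = 9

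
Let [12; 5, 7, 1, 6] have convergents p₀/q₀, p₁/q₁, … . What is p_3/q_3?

500/41

Using pₖ = aₖpₖ₋₁ + pₖ₋₂, qₖ = aₖqₖ₋₁ + qₖ₋₂ (with p₋₁=1, p₋₂=0, q₋₁=0, q₋₂=1):
  k=0: a=12, p=12, q=1
  k=1: a=5, p=61, q=5
  k=2: a=7, p=439, q=36
  k=3: a=1, p=500, q=41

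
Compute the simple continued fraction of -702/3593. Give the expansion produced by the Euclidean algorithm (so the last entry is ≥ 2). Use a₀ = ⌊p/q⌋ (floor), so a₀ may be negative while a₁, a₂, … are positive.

-702 = -1×3593 + 2891
3593 = 1×2891 + 702
2891 = 4×702 + 83
702 = 8×83 + 38
83 = 2×38 + 7
38 = 5×7 + 3
7 = 2×3 + 1
3 = 3×1 + 0  (stop)
So -702/3593 = [-1; 1, 4, 8, 2, 5, 2, 3].

[-1; 1, 4, 8, 2, 5, 2, 3]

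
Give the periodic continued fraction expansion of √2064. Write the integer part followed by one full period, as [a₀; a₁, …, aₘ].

[45; 2, 3, 7, 3, 2, 90]

a₀ = ⌊√2064⌋ = 45.
With m₀=0, d₀=1 and mₖ₊₁ = dₖaₖ − mₖ, dₖ₊₁ = (n − mₖ₊₁²)/dₖ, aₖ₊₁ = ⌊(a₀+mₖ₊₁)/dₖ₊₁⌋:
  k=1: m=45, d=39, a=2
  k=2: m=33, d=25, a=3
  k=3: m=42, d=12, a=7
  k=4: m=42, d=25, a=3
  k=5: m=33, d=39, a=2
  k=6: m=45, d=1, a=90
d=1 and a=2a₀=90 at k=6, so the next step gives (m, d) = (45, 39) again — its k=1 value — and the period has length 6.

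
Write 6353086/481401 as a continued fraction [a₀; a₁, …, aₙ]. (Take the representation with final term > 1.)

[13; 5, 13, 2, 15, 15, 15]

6353086 = 13×481401 + 94873
481401 = 5×94873 + 7036
94873 = 13×7036 + 3405
7036 = 2×3405 + 226
3405 = 15×226 + 15
226 = 15×15 + 1
15 = 15×1 + 0  (stop)
So 6353086/481401 = [13; 5, 13, 2, 15, 15, 15].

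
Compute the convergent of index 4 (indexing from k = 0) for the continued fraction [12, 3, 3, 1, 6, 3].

Using pₖ = aₖpₖ₋₁ + pₖ₋₂, qₖ = aₖqₖ₋₁ + qₖ₋₂ (with p₋₁=1, p₋₂=0, q₋₁=0, q₋₂=1):
  k=0: a=12, p=12, q=1
  k=1: a=3, p=37, q=3
  k=2: a=3, p=123, q=10
  k=3: a=1, p=160, q=13
  k=4: a=6, p=1083, q=88

1083/88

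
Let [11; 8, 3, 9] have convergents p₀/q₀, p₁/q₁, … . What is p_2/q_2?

Using pₖ = aₖpₖ₋₁ + pₖ₋₂, qₖ = aₖqₖ₋₁ + qₖ₋₂ (with p₋₁=1, p₋₂=0, q₋₁=0, q₋₂=1):
  k=0: a=11, p=11, q=1
  k=1: a=8, p=89, q=8
  k=2: a=3, p=278, q=25

278/25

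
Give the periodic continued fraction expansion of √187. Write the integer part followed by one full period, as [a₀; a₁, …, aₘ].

[13; 1, 2, 13, 2, 1, 26]

a₀ = ⌊√187⌋ = 13.
With m₀=0, d₀=1 and mₖ₊₁ = dₖaₖ − mₖ, dₖ₊₁ = (n − mₖ₊₁²)/dₖ, aₖ₊₁ = ⌊(a₀+mₖ₊₁)/dₖ₊₁⌋:
  k=1: m=13, d=18, a=1
  k=2: m=5, d=9, a=2
  k=3: m=13, d=2, a=13
  k=4: m=13, d=9, a=2
  k=5: m=5, d=18, a=1
  k=6: m=13, d=1, a=26
d=1 and a=2a₀=26 at k=6, so the next step gives (m, d) = (13, 18) again — its k=1 value — and the period has length 6.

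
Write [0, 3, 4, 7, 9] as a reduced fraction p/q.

Using pₖ = aₖpₖ₋₁ + pₖ₋₂ and qₖ = aₖqₖ₋₁ + qₖ₋₂:
  k=0: a=0, p=0, q=1
  k=1: a=3, p=1, q=3
  k=2: a=4, p=4, q=13
  k=3: a=7, p=29, q=94
  k=4: a=9, p=265, q=859

265/859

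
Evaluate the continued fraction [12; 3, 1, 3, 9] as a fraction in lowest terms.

Using pₖ = aₖpₖ₋₁ + pₖ₋₂ and qₖ = aₖqₖ₋₁ + qₖ₋₂:
  k=0: a=12, p=12, q=1
  k=1: a=3, p=37, q=3
  k=2: a=1, p=49, q=4
  k=3: a=3, p=184, q=15
  k=4: a=9, p=1705, q=139

1705/139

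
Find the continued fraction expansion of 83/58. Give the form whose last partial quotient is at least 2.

[1; 2, 3, 8]

83 = 1*58 + 25
58 = 2*25 + 8
25 = 3*8 + 1
8 = 8*1 + 0  (stop)
So 83/58 = [1; 2, 3, 8].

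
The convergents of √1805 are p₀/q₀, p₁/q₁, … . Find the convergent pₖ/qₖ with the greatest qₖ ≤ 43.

√1805 = [42; 2, 16, 2, 84, …] (period length 4).
Convergents:
  p_0/q_0 = 42/1
  p_1/q_1 = 85/2
  p_2/q_2 = 1402/33
  p_3/q_3 = 2889/68
q_2 = 33 ≤ 43 < 68 = q_3, so the answer is 1402/33.

1402/33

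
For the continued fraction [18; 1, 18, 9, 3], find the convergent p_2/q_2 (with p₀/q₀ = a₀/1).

360/19

Using pₖ = aₖpₖ₋₁ + pₖ₋₂, qₖ = aₖqₖ₋₁ + qₖ₋₂ (with p₋₁=1, p₋₂=0, q₋₁=0, q₋₂=1):
  k=0: a=18, p=18, q=1
  k=1: a=1, p=19, q=1
  k=2: a=18, p=360, q=19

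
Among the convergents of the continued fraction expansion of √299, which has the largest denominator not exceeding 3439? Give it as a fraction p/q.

√299 = [17; 3, 2, 3, 34, …] (period length 4).
Convergents:
  p_0/q_0 = 17/1
  p_1/q_1 = 52/3
  p_2/q_2 = 121/7
  p_3/q_3 = 415/24
  p_4/q_4 = 14231/823
  p_5/q_5 = 43108/2493
  p_6/q_6 = 100447/5809
q_5 = 2493 ≤ 3439 < 5809 = q_6, so the answer is 43108/2493.

43108/2493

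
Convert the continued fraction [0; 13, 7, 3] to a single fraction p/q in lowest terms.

22/289

Using pₖ = aₖpₖ₋₁ + pₖ₋₂ and qₖ = aₖqₖ₋₁ + qₖ₋₂:
  k=0: a=0, p=0, q=1
  k=1: a=13, p=1, q=13
  k=2: a=7, p=7, q=92
  k=3: a=3, p=22, q=289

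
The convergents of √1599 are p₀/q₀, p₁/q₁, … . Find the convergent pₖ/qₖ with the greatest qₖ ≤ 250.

√1599 = [39; 1, 78, …] (period length 2).
Convergents:
  p_0/q_0 = 39/1
  p_1/q_1 = 40/1
  p_2/q_2 = 3159/79
  p_3/q_3 = 3199/80
  p_4/q_4 = 252681/6319
q_3 = 80 ≤ 250 < 6319 = q_4, so the answer is 3199/80.

3199/80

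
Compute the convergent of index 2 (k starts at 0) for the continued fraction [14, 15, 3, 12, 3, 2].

Using pₖ = aₖpₖ₋₁ + pₖ₋₂, qₖ = aₖqₖ₋₁ + qₖ₋₂ (with p₋₁=1, p₋₂=0, q₋₁=0, q₋₂=1):
  k=0: a=14, p=14, q=1
  k=1: a=15, p=211, q=15
  k=2: a=3, p=647, q=46

647/46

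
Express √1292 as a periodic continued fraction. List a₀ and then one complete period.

[35; 1, 16, 1, 70]

a₀ = ⌊√1292⌋ = 35.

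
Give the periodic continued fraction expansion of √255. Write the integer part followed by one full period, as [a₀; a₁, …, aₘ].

a₀ = ⌊√255⌋ = 15.

[15; 1, 30]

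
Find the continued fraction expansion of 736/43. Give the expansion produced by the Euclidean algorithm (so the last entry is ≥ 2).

[17; 8, 1, 1, 2]

736 = 17·43 + 5
43 = 8·5 + 3
5 = 1·3 + 2
3 = 1·2 + 1
2 = 2·1 + 0  (stop)
So 736/43 = [17; 8, 1, 1, 2].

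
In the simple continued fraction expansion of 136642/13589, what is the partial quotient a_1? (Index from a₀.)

136642 = 10·13589 + 752   →  a_0 = 10
13589 = 18·752 + 53   →  a_1 = 18

18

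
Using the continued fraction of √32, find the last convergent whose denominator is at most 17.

√32 = [5; 1, 1, 1, 10, …] (period length 4).
Convergents:
  p_0/q_0 = 5/1
  p_1/q_1 = 6/1
  p_2/q_2 = 11/2
  p_3/q_3 = 17/3
  p_4/q_4 = 181/32
q_3 = 3 ≤ 17 < 32 = q_4, so the answer is 17/3.

17/3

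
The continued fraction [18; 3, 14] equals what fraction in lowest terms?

788/43

Using pₖ = aₖpₖ₋₁ + pₖ₋₂ and qₖ = aₖqₖ₋₁ + qₖ₋₂:
  k=0: a=18, p=18, q=1
  k=1: a=3, p=55, q=3
  k=2: a=14, p=788, q=43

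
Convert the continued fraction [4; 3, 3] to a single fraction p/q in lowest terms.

43/10

Using pₖ = aₖpₖ₋₁ + pₖ₋₂ and qₖ = aₖqₖ₋₁ + qₖ₋₂:
  k=0: a=4, p=4, q=1
  k=1: a=3, p=13, q=3
  k=2: a=3, p=43, q=10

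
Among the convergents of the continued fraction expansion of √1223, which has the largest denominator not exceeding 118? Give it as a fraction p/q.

1224/35

√1223 = [34; 1, 33, 1, 68, …] (period length 4).
Convergents:
  p_0/q_0 = 34/1
  p_1/q_1 = 35/1
  p_2/q_2 = 1189/34
  p_3/q_3 = 1224/35
  p_4/q_4 = 84421/2414
q_3 = 35 ≤ 118 < 2414 = q_4, so the answer is 1224/35.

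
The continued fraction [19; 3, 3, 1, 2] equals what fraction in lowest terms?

Fold from the inside: start with 2/1.
  1 + 1/2 = 3/2
  3 + 2/3 = 11/3
  3 + 3/11 = 36/11
  19 + 11/36 = 695/36

695/36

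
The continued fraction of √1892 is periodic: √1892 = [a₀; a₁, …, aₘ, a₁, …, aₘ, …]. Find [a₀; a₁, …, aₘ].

[43; 2, 86]

a₀ = ⌊√1892⌋ = 43.
With m₀=0, d₀=1 and mₖ₊₁ = dₖaₖ − mₖ, dₖ₊₁ = (n − mₖ₊₁²)/dₖ, aₖ₊₁ = ⌊(a₀+mₖ₊₁)/dₖ₊₁⌋:
  k=1: m=43, d=43, a=2
  k=2: m=43, d=1, a=86
d=1 and a=2a₀=86 at k=2, so the next step gives (m, d) = (43, 43) again — its k=1 value — and the period has length 2.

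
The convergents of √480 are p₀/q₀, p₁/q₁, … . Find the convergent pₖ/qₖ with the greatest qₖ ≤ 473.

√480 = [21; 1, 9, 1, 42, …] (period length 4).
Convergents:
  p_0/q_0 = 21/1
  p_1/q_1 = 22/1
  p_2/q_2 = 219/10
  p_3/q_3 = 241/11
  p_4/q_4 = 10341/472
  p_5/q_5 = 10582/483
q_4 = 472 ≤ 473 < 483 = q_5, so the answer is 10341/472.

10341/472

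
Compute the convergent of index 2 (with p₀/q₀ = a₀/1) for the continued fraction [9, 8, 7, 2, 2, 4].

Using pₖ = aₖpₖ₋₁ + pₖ₋₂, qₖ = aₖqₖ₋₁ + qₖ₋₂ (with p₋₁=1, p₋₂=0, q₋₁=0, q₋₂=1):
  k=0: a=9, p=9, q=1
  k=1: a=8, p=73, q=8
  k=2: a=7, p=520, q=57

520/57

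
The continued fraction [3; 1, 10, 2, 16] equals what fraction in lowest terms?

1483/379

Fold from the inside: start with 16/1.
  2 + 1/16 = 33/16
  10 + 16/33 = 346/33
  1 + 33/346 = 379/346
  3 + 346/379 = 1483/379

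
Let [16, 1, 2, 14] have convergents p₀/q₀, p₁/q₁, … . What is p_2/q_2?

Using pₖ = aₖpₖ₋₁ + pₖ₋₂, qₖ = aₖqₖ₋₁ + qₖ₋₂ (with p₋₁=1, p₋₂=0, q₋₁=0, q₋₂=1):
  k=0: a=16, p=16, q=1
  k=1: a=1, p=17, q=1
  k=2: a=2, p=50, q=3

50/3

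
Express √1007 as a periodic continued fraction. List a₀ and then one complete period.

[31; 1, 2, 1, 2, 1, 62]

a₀ = ⌊√1007⌋ = 31.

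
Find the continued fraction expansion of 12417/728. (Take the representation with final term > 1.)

[17; 17, 1, 3, 10]

12417 = 17*728 + 41
728 = 17*41 + 31
41 = 1*31 + 10
31 = 3*10 + 1
10 = 10*1 + 0  (stop)
So 12417/728 = [17; 17, 1, 3, 10].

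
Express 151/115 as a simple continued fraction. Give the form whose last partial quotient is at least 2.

151 = 1·115 + 36
115 = 3·36 + 7
36 = 5·7 + 1
7 = 7·1 + 0  (stop)
So 151/115 = [1; 3, 5, 7].

[1; 3, 5, 7]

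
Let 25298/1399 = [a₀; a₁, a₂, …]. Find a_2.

25298 = 18·1399 + 116   →  a_0 = 18
1399 = 12·116 + 7   →  a_1 = 12
116 = 16·7 + 4   →  a_2 = 16

16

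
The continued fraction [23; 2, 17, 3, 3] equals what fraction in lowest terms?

8361/356

Using pₖ = aₖpₖ₋₁ + pₖ₋₂ and qₖ = aₖqₖ₋₁ + qₖ₋₂:
  k=0: a=23, p=23, q=1
  k=1: a=2, p=47, q=2
  k=2: a=17, p=822, q=35
  k=3: a=3, p=2513, q=107
  k=4: a=3, p=8361, q=356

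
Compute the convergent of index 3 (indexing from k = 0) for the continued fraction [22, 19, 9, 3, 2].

11798/535

Using pₖ = aₖpₖ₋₁ + pₖ₋₂, qₖ = aₖqₖ₋₁ + qₖ₋₂ (with p₋₁=1, p₋₂=0, q₋₁=0, q₋₂=1):
  k=0: a=22, p=22, q=1
  k=1: a=19, p=419, q=19
  k=2: a=9, p=3793, q=172
  k=3: a=3, p=11798, q=535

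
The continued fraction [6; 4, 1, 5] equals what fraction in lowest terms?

Using pₖ = aₖpₖ₋₁ + pₖ₋₂ and qₖ = aₖqₖ₋₁ + qₖ₋₂:
  k=0: a=6, p=6, q=1
  k=1: a=4, p=25, q=4
  k=2: a=1, p=31, q=5
  k=3: a=5, p=180, q=29

180/29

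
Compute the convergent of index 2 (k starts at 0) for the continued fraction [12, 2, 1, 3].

37/3

Using pₖ = aₖpₖ₋₁ + pₖ₋₂, qₖ = aₖqₖ₋₁ + qₖ₋₂ (with p₋₁=1, p₋₂=0, q₋₁=0, q₋₂=1):
  k=0: a=12, p=12, q=1
  k=1: a=2, p=25, q=2
  k=2: a=1, p=37, q=3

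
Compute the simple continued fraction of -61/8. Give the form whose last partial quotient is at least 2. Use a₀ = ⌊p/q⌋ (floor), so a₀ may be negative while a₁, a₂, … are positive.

-61 = -8·8 + 3
8 = 2·3 + 2
3 = 1·2 + 1
2 = 2·1 + 0  (stop)
So -61/8 = [-8; 2, 1, 2].

[-8; 2, 1, 2]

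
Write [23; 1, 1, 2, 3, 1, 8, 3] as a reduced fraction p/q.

Using pₖ = aₖpₖ₋₁ + pₖ₋₂ and qₖ = aₖqₖ₋₁ + qₖ₋₂:
  k=0: a=23, p=23, q=1
  k=1: a=1, p=24, q=1
  k=2: a=1, p=47, q=2
  k=3: a=2, p=118, q=5
  k=4: a=3, p=401, q=17
  k=5: a=1, p=519, q=22
  k=6: a=8, p=4553, q=193
  k=7: a=3, p=14178, q=601

14178/601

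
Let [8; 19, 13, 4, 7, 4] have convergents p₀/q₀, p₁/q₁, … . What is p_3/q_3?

8141/1011

Using pₖ = aₖpₖ₋₁ + pₖ₋₂, qₖ = aₖqₖ₋₁ + qₖ₋₂ (with p₋₁=1, p₋₂=0, q₋₁=0, q₋₂=1):
  k=0: a=8, p=8, q=1
  k=1: a=19, p=153, q=19
  k=2: a=13, p=1997, q=248
  k=3: a=4, p=8141, q=1011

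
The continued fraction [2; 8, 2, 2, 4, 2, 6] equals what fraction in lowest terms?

5630/2657

Fold from the inside: start with 6/1.
  2 + 1/6 = 13/6
  4 + 6/13 = 58/13
  2 + 13/58 = 129/58
  2 + 58/129 = 316/129
  8 + 129/316 = 2657/316
  2 + 316/2657 = 5630/2657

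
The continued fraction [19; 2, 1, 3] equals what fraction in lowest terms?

Fold from the inside: start with 3/1.
  1 + 1/3 = 4/3
  2 + 3/4 = 11/4
  19 + 4/11 = 213/11

213/11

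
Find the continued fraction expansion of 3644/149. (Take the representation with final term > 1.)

3644 = 24×149 + 68
149 = 2×68 + 13
68 = 5×13 + 3
13 = 4×3 + 1
3 = 3×1 + 0  (stop)
So 3644/149 = [24; 2, 5, 4, 3].

[24; 2, 5, 4, 3]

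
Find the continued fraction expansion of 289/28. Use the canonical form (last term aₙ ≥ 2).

[10; 3, 9]

289 = 10×28 + 9
28 = 3×9 + 1
9 = 9×1 + 0  (stop)
So 289/28 = [10; 3, 9].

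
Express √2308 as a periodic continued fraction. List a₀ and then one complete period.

[48; 24, 96]

a₀ = ⌊√2308⌋ = 48.
With m₀=0, d₀=1 and mₖ₊₁ = dₖaₖ − mₖ, dₖ₊₁ = (n − mₖ₊₁²)/dₖ, aₖ₊₁ = ⌊(a₀+mₖ₊₁)/dₖ₊₁⌋:
  k=1: m=48, d=4, a=24
  k=2: m=48, d=1, a=96
d=1 and a=2a₀=96 at k=2, so the next step gives (m, d) = (48, 4) again — its k=1 value — and the period has length 2.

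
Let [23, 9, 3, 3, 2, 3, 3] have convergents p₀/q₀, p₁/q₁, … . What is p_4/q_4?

4945/214

Using pₖ = aₖpₖ₋₁ + pₖ₋₂, qₖ = aₖqₖ₋₁ + qₖ₋₂ (with p₋₁=1, p₋₂=0, q₋₁=0, q₋₂=1):
  k=0: a=23, p=23, q=1
  k=1: a=9, p=208, q=9
  k=2: a=3, p=647, q=28
  k=3: a=3, p=2149, q=93
  k=4: a=2, p=4945, q=214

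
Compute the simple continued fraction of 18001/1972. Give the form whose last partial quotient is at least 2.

18001 = 9×1972 + 253
1972 = 7×253 + 201
253 = 1×201 + 52
201 = 3×52 + 45
52 = 1×45 + 7
45 = 6×7 + 3
7 = 2×3 + 1
3 = 3×1 + 0  (stop)
So 18001/1972 = [9; 7, 1, 3, 1, 6, 2, 3].

[9; 7, 1, 3, 1, 6, 2, 3]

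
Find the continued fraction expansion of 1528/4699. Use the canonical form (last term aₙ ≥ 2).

[0; 3, 13, 3, 2, 16]

1528 = 0×4699 + 1528
4699 = 3×1528 + 115
1528 = 13×115 + 33
115 = 3×33 + 16
33 = 2×16 + 1
16 = 16×1 + 0  (stop)
So 1528/4699 = [0; 3, 13, 3, 2, 16].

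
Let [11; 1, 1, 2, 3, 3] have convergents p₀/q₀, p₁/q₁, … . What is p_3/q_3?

58/5

Using pₖ = aₖpₖ₋₁ + pₖ₋₂, qₖ = aₖqₖ₋₁ + qₖ₋₂ (with p₋₁=1, p₋₂=0, q₋₁=0, q₋₂=1):
  k=0: a=11, p=11, q=1
  k=1: a=1, p=12, q=1
  k=2: a=1, p=23, q=2
  k=3: a=2, p=58, q=5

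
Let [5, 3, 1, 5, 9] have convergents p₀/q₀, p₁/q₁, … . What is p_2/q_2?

21/4

Using pₖ = aₖpₖ₋₁ + pₖ₋₂, qₖ = aₖqₖ₋₁ + qₖ₋₂ (with p₋₁=1, p₋₂=0, q₋₁=0, q₋₂=1):
  k=0: a=5, p=5, q=1
  k=1: a=3, p=16, q=3
  k=2: a=1, p=21, q=4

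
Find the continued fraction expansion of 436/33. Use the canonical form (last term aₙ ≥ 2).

436 = 13*33 + 7
33 = 4*7 + 5
7 = 1*5 + 2
5 = 2*2 + 1
2 = 2*1 + 0  (stop)
So 436/33 = [13; 4, 1, 2, 2].

[13; 4, 1, 2, 2]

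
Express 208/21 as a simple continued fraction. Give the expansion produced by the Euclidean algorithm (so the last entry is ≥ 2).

[9; 1, 9, 2]

208 = 9*21 + 19
21 = 1*19 + 2
19 = 9*2 + 1
2 = 2*1 + 0  (stop)
So 208/21 = [9; 1, 9, 2].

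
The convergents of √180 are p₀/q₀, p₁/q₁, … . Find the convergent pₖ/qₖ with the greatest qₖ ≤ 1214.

8667/646

√180 = [13; 2, 2, 2, 26, …] (period length 4).
Convergents:
  p_0/q_0 = 13/1
  p_1/q_1 = 27/2
  p_2/q_2 = 67/5
  p_3/q_3 = 161/12
  p_4/q_4 = 4253/317
  p_5/q_5 = 8667/646
  p_6/q_6 = 21587/1609
q_5 = 646 ≤ 1214 < 1609 = q_6, so the answer is 8667/646.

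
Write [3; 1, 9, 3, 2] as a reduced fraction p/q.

Fold from the inside: start with 2/1.
  3 + 1/2 = 7/2
  9 + 2/7 = 65/7
  1 + 7/65 = 72/65
  3 + 65/72 = 281/72

281/72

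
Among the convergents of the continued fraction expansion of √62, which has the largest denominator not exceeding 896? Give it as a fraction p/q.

√62 = [7; 1, 6, 1, 14, …] (period length 4).
Convergents:
  p_0/q_0 = 7/1
  p_1/q_1 = 8/1
  p_2/q_2 = 55/7
  p_3/q_3 = 63/8
  p_4/q_4 = 937/119
  p_5/q_5 = 1000/127
  p_6/q_6 = 6937/881
  p_7/q_7 = 7937/1008
q_6 = 881 ≤ 896 < 1008 = q_7, so the answer is 6937/881.

6937/881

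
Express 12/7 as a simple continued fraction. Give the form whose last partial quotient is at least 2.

[1; 1, 2, 2]

12 = 1·7 + 5
7 = 1·5 + 2
5 = 2·2 + 1
2 = 2·1 + 0  (stop)
So 12/7 = [1; 1, 2, 2].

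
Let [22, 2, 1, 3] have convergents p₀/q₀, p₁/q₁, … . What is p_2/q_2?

Using pₖ = aₖpₖ₋₁ + pₖ₋₂, qₖ = aₖqₖ₋₁ + qₖ₋₂ (with p₋₁=1, p₋₂=0, q₋₁=0, q₋₂=1):
  k=0: a=22, p=22, q=1
  k=1: a=2, p=45, q=2
  k=2: a=1, p=67, q=3

67/3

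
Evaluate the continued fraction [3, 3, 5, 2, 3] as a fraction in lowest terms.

401/121

Using pₖ = aₖpₖ₋₁ + pₖ₋₂ and qₖ = aₖqₖ₋₁ + qₖ₋₂:
  k=0: a=3, p=3, q=1
  k=1: a=3, p=10, q=3
  k=2: a=5, p=53, q=16
  k=3: a=2, p=116, q=35
  k=4: a=3, p=401, q=121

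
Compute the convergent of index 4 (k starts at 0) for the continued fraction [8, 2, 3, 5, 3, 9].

995/118

Using pₖ = aₖpₖ₋₁ + pₖ₋₂, qₖ = aₖqₖ₋₁ + qₖ₋₂ (with p₋₁=1, p₋₂=0, q₋₁=0, q₋₂=1):
  k=0: a=8, p=8, q=1
  k=1: a=2, p=17, q=2
  k=2: a=3, p=59, q=7
  k=3: a=5, p=312, q=37
  k=4: a=3, p=995, q=118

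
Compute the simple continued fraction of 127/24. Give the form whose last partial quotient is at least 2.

[5; 3, 2, 3]

127 = 5*24 + 7
24 = 3*7 + 3
7 = 2*3 + 1
3 = 3*1 + 0  (stop)
So 127/24 = [5; 3, 2, 3].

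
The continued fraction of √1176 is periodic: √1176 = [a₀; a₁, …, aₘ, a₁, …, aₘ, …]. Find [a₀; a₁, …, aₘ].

a₀ = ⌊√1176⌋ = 34.

[34; 3, 2, 2, 2, 3, 68]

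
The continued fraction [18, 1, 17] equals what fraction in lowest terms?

341/18

Using pₖ = aₖpₖ₋₁ + pₖ₋₂ and qₖ = aₖqₖ₋₁ + qₖ₋₂:
  k=0: a=18, p=18, q=1
  k=1: a=1, p=19, q=1
  k=2: a=17, p=341, q=18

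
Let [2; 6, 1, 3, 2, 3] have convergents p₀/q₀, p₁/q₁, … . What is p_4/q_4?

131/61

Using pₖ = aₖpₖ₋₁ + pₖ₋₂, qₖ = aₖqₖ₋₁ + qₖ₋₂ (with p₋₁=1, p₋₂=0, q₋₁=0, q₋₂=1):
  k=0: a=2, p=2, q=1
  k=1: a=6, p=13, q=6
  k=2: a=1, p=15, q=7
  k=3: a=3, p=58, q=27
  k=4: a=2, p=131, q=61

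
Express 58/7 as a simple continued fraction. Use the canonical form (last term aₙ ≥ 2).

58 = 8*7 + 2
7 = 3*2 + 1
2 = 2*1 + 0  (stop)
So 58/7 = [8; 3, 2].

[8; 3, 2]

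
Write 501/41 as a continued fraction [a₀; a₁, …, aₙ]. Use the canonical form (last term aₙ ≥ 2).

[12; 4, 1, 1, 4]

501 = 12·41 + 9
41 = 4·9 + 5
9 = 1·5 + 4
5 = 1·4 + 1
4 = 4·1 + 0  (stop)
So 501/41 = [12; 4, 1, 1, 4].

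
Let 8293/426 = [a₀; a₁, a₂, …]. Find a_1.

2

8293 = 19·426 + 199   →  a_0 = 19
426 = 2·199 + 28   →  a_1 = 2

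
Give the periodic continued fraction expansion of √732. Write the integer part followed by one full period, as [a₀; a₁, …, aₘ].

a₀ = ⌊√732⌋ = 27.
With m₀=0, d₀=1 and mₖ₊₁ = dₖaₖ − mₖ, dₖ₊₁ = (n − mₖ₊₁²)/dₖ, aₖ₊₁ = ⌊(a₀+mₖ₊₁)/dₖ₊₁⌋:
  k=1: m=27, d=3, a=18
  k=2: m=27, d=1, a=54
d=1 and a=2a₀=54 at k=2, so the next step gives (m, d) = (27, 3) again — its k=1 value — and the period has length 2.

[27; 18, 54]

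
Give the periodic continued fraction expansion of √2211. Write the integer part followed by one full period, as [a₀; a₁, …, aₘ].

[47; 47, 94]

a₀ = ⌊√2211⌋ = 47.
With m₀=0, d₀=1 and mₖ₊₁ = dₖaₖ − mₖ, dₖ₊₁ = (n − mₖ₊₁²)/dₖ, aₖ₊₁ = ⌊(a₀+mₖ₊₁)/dₖ₊₁⌋:
  k=1: m=47, d=2, a=47
  k=2: m=47, d=1, a=94
d=1 and a=2a₀=94 at k=2, so the next step gives (m, d) = (47, 2) again — its k=1 value — and the period has length 2.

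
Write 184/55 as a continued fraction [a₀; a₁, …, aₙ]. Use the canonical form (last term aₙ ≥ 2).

184 = 3*55 + 19
55 = 2*19 + 17
19 = 1*17 + 2
17 = 8*2 + 1
2 = 2*1 + 0  (stop)
So 184/55 = [3; 2, 1, 8, 2].

[3; 2, 1, 8, 2]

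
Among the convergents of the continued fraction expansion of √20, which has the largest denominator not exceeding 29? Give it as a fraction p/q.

√20 = [4; 2, 8, …] (period length 2).
Convergents:
  p_0/q_0 = 4/1
  p_1/q_1 = 9/2
  p_2/q_2 = 76/17
  p_3/q_3 = 161/36
q_2 = 17 ≤ 29 < 36 = q_3, so the answer is 76/17.

76/17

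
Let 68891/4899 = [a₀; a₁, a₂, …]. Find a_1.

68891 = 14·4899 + 305   →  a_0 = 14
4899 = 16·305 + 19   →  a_1 = 16

16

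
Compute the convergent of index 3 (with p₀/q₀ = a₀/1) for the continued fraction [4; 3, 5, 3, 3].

Using pₖ = aₖpₖ₋₁ + pₖ₋₂, qₖ = aₖqₖ₋₁ + qₖ₋₂ (with p₋₁=1, p₋₂=0, q₋₁=0, q₋₂=1):
  k=0: a=4, p=4, q=1
  k=1: a=3, p=13, q=3
  k=2: a=5, p=69, q=16
  k=3: a=3, p=220, q=51

220/51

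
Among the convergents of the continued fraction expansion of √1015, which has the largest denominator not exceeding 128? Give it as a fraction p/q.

2262/71

√1015 = [31; 1, 6, 10, 2, 10, 6, 1, 62, …] (period length 8).
Convergents:
  p_0/q_0 = 31/1
  p_1/q_1 = 32/1
  p_2/q_2 = 223/7
  p_3/q_3 = 2262/71
  p_4/q_4 = 4747/149
q_3 = 71 ≤ 128 < 149 = q_4, so the answer is 2262/71.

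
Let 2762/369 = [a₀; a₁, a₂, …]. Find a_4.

1

2762 = 7·369 + 179   →  a_0 = 7
369 = 2·179 + 11   →  a_1 = 2
179 = 16·11 + 3   →  a_2 = 16
11 = 3·3 + 2   →  a_3 = 3
3 = 1·2 + 1   →  a_4 = 1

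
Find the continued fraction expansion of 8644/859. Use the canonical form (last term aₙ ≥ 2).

8644 = 10·859 + 54
859 = 15·54 + 49
54 = 1·49 + 5
49 = 9·5 + 4
5 = 1·4 + 1
4 = 4·1 + 0  (stop)
So 8644/859 = [10; 15, 1, 9, 1, 4].

[10; 15, 1, 9, 1, 4]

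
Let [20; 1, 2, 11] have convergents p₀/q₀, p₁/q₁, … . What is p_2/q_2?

Using pₖ = aₖpₖ₋₁ + pₖ₋₂, qₖ = aₖqₖ₋₁ + qₖ₋₂ (with p₋₁=1, p₋₂=0, q₋₁=0, q₋₂=1):
  k=0: a=20, p=20, q=1
  k=1: a=1, p=21, q=1
  k=2: a=2, p=62, q=3

62/3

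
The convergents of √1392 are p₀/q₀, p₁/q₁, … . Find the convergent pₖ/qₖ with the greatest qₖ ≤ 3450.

116443/3121

√1392 = [37; 3, 4, 3, 74, …] (period length 4).
Convergents:
  p_0/q_0 = 37/1
  p_1/q_1 = 112/3
  p_2/q_2 = 485/13
  p_3/q_3 = 1567/42
  p_4/q_4 = 116443/3121
  p_5/q_5 = 350896/9405
q_4 = 3121 ≤ 3450 < 9405 = q_5, so the answer is 116443/3121.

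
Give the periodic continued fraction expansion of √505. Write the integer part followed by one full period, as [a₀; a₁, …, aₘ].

a₀ = ⌊√505⌋ = 22.
With m₀=0, d₀=1 and mₖ₊₁ = dₖaₖ − mₖ, dₖ₊₁ = (n − mₖ₊₁²)/dₖ, aₖ₊₁ = ⌊(a₀+mₖ₊₁)/dₖ₊₁⌋:
  k=1: m=22, d=21, a=2
  k=2: m=20, d=5, a=8
  k=3: m=20, d=21, a=2
  k=4: m=22, d=1, a=44
d=1 and a=2a₀=44 at k=4, so the next step gives (m, d) = (22, 21) again — its k=1 value — and the period has length 4.

[22; 2, 8, 2, 44]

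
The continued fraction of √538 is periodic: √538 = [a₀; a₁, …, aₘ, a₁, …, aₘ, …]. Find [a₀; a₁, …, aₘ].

a₀ = ⌊√538⌋ = 23.
With m₀=0, d₀=1 and mₖ₊₁ = dₖaₖ − mₖ, dₖ₊₁ = (n − mₖ₊₁²)/dₖ, aₖ₊₁ = ⌊(a₀+mₖ₊₁)/dₖ₊₁⌋:
  k=1: m=23, d=9, a=5
  k=2: m=22, d=6, a=7
  k=3: m=20, d=23, a=1
  k=4: m=3, d=23, a=1
  k=5: m=20, d=6, a=7
  k=6: m=22, d=9, a=5
  k=7: m=23, d=1, a=46
d=1 and a=2a₀=46 at k=7, so the next step gives (m, d) = (23, 9) again — its k=1 value — and the period has length 7.

[23; 5, 7, 1, 1, 7, 5, 46]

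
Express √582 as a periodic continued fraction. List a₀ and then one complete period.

a₀ = ⌊√582⌋ = 24.
With m₀=0, d₀=1 and mₖ₊₁ = dₖaₖ − mₖ, dₖ₊₁ = (n − mₖ₊₁²)/dₖ, aₖ₊₁ = ⌊(a₀+mₖ₊₁)/dₖ₊₁⌋:
  k=1: m=24, d=6, a=8
  k=2: m=24, d=1, a=48
d=1 and a=2a₀=48 at k=2, so the next step gives (m, d) = (24, 6) again — its k=1 value — and the period has length 2.

[24; 8, 48]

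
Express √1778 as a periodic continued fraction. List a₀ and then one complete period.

a₀ = ⌊√1778⌋ = 42.

[42; 6, 84]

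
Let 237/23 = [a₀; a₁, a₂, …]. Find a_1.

3

237 = 10·23 + 7   →  a_0 = 10
23 = 3·7 + 2   →  a_1 = 3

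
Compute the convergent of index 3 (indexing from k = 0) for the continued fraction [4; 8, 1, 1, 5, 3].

Using pₖ = aₖpₖ₋₁ + pₖ₋₂, qₖ = aₖqₖ₋₁ + qₖ₋₂ (with p₋₁=1, p₋₂=0, q₋₁=0, q₋₂=1):
  k=0: a=4, p=4, q=1
  k=1: a=8, p=33, q=8
  k=2: a=1, p=37, q=9
  k=3: a=1, p=70, q=17

70/17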